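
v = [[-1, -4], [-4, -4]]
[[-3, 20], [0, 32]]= v@[[-1, -4], [1, -4]]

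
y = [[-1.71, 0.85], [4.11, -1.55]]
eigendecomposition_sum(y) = [[-1.83, 0.8], [3.85, -1.68]] + [[0.12,0.05],  [0.26,0.13]]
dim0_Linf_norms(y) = [4.11, 1.55]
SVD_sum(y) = [[-1.77, 0.7],[4.08, -1.62]] + [[0.06, 0.15], [0.03, 0.07]]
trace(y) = -3.26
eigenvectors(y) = [[-0.43, -0.40], [0.90, -0.92]]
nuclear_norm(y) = 4.96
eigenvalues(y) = [-3.5, 0.24]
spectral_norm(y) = 4.79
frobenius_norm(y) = 4.79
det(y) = -0.84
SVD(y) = [[-0.4,0.92], [0.92,0.40]] @ diag([4.786458093751477, 0.1761218804151861]) @ [[0.93, -0.37], [0.37, 0.93]]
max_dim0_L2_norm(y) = 4.45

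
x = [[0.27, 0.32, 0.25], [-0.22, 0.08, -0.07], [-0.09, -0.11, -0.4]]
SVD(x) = [[-0.75, 0.35, 0.56], [0.19, -0.69, 0.69], [0.63, 0.63, 0.45]] @ diag([0.6195672830251349, 0.22322289666554726, 0.20978064784220393]) @ [[-0.49, -0.48, -0.73], [0.85, -0.06, -0.53], [-0.2, 0.88, -0.43]]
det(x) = -0.03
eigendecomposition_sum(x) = [[(0.12+0.1j),(0.15-0.09j),(0.05+0.04j)],[-0.11+0.07j,(0.04+0.14j),-0.04+0.03j],[(-0.01-0.03j),-0.03+0.00j,(-0-0.01j)]] + [[0.12-0.10j, 0.15+0.09j, 0.05-0.04j],[(-0.11-0.07j), (0.04-0.14j), (-0.04-0.03j)],[(-0.01+0.03j), (-0.03-0j), (-0+0.01j)]] + [[(0.03+0j),0.02+0.00j,0.15+0.00j], [0.00+0.00j,0.00+0.00j,0.01+0.00j], [(-0.07-0j),(-0.05-0j),(-0.39-0j)]]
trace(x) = -0.05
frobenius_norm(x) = 0.69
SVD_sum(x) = [[0.23, 0.22, 0.34], [-0.06, -0.06, -0.09], [-0.19, -0.18, -0.28]] + [[0.07, -0.0, -0.04], [-0.13, 0.01, 0.08], [0.12, -0.01, -0.07]] + [[-0.02, 0.1, -0.05], [-0.03, 0.13, -0.06], [-0.02, 0.08, -0.04]]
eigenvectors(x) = [[-0.76+0.00j, (-0.76-0j), -0.35+0.00j], [(0.18-0.61j), 0.18+0.61j, (-0.03+0j)], [(0.12+0.07j), 0.12-0.07j, 0.93+0.00j]]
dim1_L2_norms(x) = [0.49, 0.24, 0.42]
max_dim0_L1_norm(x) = 0.72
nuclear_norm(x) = 1.05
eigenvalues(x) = [(0.16+0.24j), (0.16-0.24j), (-0.36+0j)]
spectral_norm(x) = 0.62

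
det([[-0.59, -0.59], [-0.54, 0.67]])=-0.714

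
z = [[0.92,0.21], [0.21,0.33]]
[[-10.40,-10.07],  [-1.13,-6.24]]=z @ [[-12.31,-7.75],[4.4,-13.99]]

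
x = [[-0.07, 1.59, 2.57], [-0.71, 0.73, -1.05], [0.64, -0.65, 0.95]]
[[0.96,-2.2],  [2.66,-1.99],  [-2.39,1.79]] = x @ [[-1.60, 1.75], [1.36, -1.16], [-0.51, -0.09]]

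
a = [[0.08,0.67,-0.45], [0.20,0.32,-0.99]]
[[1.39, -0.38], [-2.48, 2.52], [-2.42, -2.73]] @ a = [[0.04,0.81,-0.25], [0.31,-0.86,-1.38], [-0.74,-2.5,3.79]]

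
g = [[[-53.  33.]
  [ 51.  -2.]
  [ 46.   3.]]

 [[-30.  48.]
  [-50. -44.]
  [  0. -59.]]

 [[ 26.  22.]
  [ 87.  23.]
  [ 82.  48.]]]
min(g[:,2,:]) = -59.0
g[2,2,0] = 82.0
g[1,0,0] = -30.0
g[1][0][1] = 48.0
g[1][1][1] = -44.0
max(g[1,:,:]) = 48.0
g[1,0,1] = 48.0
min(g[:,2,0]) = 0.0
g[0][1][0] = 51.0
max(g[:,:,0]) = 87.0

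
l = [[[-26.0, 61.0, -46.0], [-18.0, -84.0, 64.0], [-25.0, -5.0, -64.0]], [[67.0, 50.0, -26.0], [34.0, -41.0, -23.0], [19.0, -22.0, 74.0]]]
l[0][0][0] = -26.0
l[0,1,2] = 64.0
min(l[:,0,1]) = 50.0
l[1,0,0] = 67.0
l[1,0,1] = 50.0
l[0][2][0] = -25.0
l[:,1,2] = [64.0, -23.0]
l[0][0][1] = 61.0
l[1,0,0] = 67.0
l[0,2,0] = -25.0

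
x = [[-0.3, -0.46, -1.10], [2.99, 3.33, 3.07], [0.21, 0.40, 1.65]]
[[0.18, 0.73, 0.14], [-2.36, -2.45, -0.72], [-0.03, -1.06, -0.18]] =x@ [[-0.32, -0.44, -0.17], [-0.57, 0.26, 0.02], [0.16, -0.65, -0.09]]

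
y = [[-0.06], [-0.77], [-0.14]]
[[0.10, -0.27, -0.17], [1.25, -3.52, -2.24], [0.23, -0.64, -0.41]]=y@[[-1.62, 4.57, 2.91]]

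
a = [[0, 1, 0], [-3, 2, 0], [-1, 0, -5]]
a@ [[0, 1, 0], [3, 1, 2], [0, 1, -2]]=[[3, 1, 2], [6, -1, 4], [0, -6, 10]]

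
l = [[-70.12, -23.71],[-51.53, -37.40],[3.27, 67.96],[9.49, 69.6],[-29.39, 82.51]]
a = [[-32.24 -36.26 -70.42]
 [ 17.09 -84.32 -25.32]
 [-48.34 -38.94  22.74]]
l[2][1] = 67.96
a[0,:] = [-32.24, -36.26, -70.42]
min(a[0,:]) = -70.42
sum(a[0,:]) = -138.92000000000002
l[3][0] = 9.49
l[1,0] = -51.53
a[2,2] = 22.74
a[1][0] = 17.09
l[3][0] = 9.49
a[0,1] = -36.26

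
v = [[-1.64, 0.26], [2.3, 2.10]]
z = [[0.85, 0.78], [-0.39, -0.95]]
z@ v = [[0.4, 1.86],[-1.55, -2.10]]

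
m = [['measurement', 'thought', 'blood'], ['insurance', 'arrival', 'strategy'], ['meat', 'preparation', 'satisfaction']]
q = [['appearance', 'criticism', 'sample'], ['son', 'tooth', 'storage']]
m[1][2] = 'strategy'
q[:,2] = ['sample', 'storage']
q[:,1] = ['criticism', 'tooth']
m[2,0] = 'meat'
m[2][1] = 'preparation'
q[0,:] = ['appearance', 'criticism', 'sample']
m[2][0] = 'meat'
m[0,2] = 'blood'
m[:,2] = ['blood', 'strategy', 'satisfaction']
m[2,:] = ['meat', 'preparation', 'satisfaction']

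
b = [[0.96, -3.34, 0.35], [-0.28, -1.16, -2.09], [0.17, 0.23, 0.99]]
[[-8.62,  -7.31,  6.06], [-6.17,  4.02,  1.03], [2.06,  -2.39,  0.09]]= b@[[-0.12, -2.51, -0.37], [2.7, 1.23, -1.86], [1.47, -2.27, 0.59]]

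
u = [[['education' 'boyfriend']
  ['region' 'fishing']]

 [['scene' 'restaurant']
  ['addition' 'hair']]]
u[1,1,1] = 'hair'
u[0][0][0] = 'education'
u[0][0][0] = 'education'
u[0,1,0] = 'region'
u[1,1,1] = 'hair'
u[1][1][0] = 'addition'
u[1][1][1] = 'hair'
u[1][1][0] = 'addition'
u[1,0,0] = 'scene'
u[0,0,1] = 'boyfriend'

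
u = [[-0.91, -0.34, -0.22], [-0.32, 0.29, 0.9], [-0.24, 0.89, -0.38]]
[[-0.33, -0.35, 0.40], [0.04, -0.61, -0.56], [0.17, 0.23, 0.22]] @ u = [[0.32, 0.37, -0.39],[0.29, -0.69, -0.34],[-0.28, 0.2, 0.09]]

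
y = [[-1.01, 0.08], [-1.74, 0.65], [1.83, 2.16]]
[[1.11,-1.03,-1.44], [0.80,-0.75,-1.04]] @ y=[[-1.96,-3.69], [-1.41,-2.67]]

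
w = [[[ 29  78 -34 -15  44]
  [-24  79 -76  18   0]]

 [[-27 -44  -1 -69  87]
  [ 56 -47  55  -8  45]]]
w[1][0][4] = 87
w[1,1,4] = 45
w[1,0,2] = -1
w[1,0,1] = -44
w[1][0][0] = -27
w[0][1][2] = -76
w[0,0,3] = -15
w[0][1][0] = -24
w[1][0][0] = -27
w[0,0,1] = 78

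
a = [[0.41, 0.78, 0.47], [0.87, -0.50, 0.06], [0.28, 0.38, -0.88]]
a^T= [[0.41, 0.87, 0.28],[0.78, -0.5, 0.38],[0.47, 0.06, -0.88]]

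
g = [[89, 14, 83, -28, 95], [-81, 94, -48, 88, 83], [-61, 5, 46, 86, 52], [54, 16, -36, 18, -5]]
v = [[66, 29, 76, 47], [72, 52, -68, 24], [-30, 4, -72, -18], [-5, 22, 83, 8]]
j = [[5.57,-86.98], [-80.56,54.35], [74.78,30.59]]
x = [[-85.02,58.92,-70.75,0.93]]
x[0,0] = -85.02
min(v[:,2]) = -72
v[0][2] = 76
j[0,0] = 5.57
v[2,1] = 4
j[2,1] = 30.59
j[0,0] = 5.57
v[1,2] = -68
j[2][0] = 74.78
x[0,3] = 0.93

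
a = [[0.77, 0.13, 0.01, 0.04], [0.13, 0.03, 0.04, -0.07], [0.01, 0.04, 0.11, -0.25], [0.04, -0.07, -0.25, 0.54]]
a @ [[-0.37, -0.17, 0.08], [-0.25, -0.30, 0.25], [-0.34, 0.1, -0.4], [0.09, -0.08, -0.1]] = [[-0.32, -0.17, 0.09], [-0.08, -0.02, 0.01], [-0.07, 0.02, -0.01], [0.14, -0.05, 0.03]]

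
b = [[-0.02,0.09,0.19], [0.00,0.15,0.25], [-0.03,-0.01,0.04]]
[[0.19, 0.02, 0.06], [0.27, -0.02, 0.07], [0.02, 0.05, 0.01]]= b @ [[-0.41, -1.0, 0.56], [0.96, -0.67, -0.56], [0.49, 0.31, 0.63]]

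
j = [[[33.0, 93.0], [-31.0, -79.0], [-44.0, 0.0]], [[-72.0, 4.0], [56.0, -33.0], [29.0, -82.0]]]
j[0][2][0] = -44.0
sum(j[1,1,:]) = 23.0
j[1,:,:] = [[-72.0, 4.0], [56.0, -33.0], [29.0, -82.0]]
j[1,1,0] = 56.0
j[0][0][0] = 33.0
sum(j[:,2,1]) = -82.0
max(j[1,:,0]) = 56.0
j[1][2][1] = -82.0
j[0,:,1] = [93.0, -79.0, 0.0]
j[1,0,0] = -72.0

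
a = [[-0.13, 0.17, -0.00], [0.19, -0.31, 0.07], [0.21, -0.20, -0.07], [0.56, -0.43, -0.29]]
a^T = [[-0.13, 0.19, 0.21, 0.56], [0.17, -0.31, -0.20, -0.43], [-0.0, 0.07, -0.07, -0.29]]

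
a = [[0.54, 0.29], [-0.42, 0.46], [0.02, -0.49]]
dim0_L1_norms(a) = [0.98, 1.24]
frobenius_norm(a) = 1.00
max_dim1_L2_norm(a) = 0.62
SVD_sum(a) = [[-0.01, 0.01], [-0.27, 0.54], [0.2, -0.40]] + [[0.55, 0.28], [-0.15, -0.08], [-0.18, -0.09]]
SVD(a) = [[-0.02, 0.92],[-0.80, -0.25],[0.60, -0.31]] @ diag([0.7479617318456884, 0.6668982288883353]) @ [[0.45, -0.89], [0.89, 0.45]]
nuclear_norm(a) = 1.41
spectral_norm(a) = 0.75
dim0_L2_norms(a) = [0.68, 0.73]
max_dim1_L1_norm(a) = 0.88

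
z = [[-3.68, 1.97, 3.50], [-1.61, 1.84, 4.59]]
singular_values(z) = [7.35, 1.65]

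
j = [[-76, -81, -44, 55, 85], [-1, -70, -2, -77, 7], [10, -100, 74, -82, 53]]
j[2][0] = 10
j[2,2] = 74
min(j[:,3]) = -82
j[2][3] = -82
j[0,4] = 85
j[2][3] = -82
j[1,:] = [-1, -70, -2, -77, 7]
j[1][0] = -1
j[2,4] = 53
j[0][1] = -81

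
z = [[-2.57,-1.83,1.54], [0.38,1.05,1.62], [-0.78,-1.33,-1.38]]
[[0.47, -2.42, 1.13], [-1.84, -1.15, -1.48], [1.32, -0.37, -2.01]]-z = [[3.04, -0.59, -0.41],[-2.22, -2.20, -3.1],[2.1, 0.96, -0.63]]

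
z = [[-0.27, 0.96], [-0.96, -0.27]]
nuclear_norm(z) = 1.99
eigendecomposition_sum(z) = [[-0.14+0.48j, (0.48+0.14j)], [(-0.48-0.14j), (-0.14+0.48j)]] + [[(-0.14-0.48j), (0.48-0.14j)], [(-0.48+0.14j), (-0.14-0.48j)]]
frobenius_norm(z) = 1.41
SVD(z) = [[-0.27, -0.96],[-0.96, 0.27]] @ diag([0.9972462083156797, 0.9972462083156796]) @ [[1.00, 0.00], [-0.0, -1.00]]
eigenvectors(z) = [[(0.71+0j), 0.71-0.00j],[0.00+0.71j, 0.00-0.71j]]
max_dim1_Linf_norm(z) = 0.96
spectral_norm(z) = 1.00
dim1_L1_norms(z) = [1.23, 1.23]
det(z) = 0.99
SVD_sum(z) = [[-0.27, 0.00],[-0.96, 0.0]] + [[0.0,0.96],[0.0,-0.27]]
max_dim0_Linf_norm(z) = 0.96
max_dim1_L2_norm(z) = 1.0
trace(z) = -0.54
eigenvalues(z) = [(-0.27+0.96j), (-0.27-0.96j)]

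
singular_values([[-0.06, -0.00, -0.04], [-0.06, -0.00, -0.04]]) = [0.1, 0.0]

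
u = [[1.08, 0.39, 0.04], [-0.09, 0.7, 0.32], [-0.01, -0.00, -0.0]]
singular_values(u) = [1.17, 0.74, 0.0]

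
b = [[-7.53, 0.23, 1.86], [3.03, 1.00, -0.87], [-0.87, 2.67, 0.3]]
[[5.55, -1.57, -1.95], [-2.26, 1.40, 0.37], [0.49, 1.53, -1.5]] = b @ [[-0.80,  0.14,  0.08], [-0.05,  0.66,  -0.46], [-0.25,  -0.36,  -0.67]]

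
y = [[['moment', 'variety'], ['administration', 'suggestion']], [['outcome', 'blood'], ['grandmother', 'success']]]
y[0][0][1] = 'variety'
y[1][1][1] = 'success'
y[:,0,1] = ['variety', 'blood']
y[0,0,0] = 'moment'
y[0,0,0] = 'moment'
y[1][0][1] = 'blood'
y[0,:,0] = ['moment', 'administration']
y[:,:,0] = [['moment', 'administration'], ['outcome', 'grandmother']]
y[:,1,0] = ['administration', 'grandmother']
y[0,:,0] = ['moment', 'administration']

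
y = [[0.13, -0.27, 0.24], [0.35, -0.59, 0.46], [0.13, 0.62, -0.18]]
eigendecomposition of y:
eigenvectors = [[-0.29, -0.58, -0.34], [-0.53, 0.27, -0.67], [-0.79, 0.76, 0.66]]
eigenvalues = [0.29, -0.06, -0.87]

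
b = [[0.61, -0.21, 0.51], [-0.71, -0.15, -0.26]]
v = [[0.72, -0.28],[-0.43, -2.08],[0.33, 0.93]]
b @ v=[[0.7, 0.74], [-0.53, 0.27]]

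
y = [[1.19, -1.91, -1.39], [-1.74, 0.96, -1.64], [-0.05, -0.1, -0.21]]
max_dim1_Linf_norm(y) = 1.91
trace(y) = 1.94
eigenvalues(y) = [2.9, -1.03, 0.07]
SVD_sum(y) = [[1.53,-1.54,0.04], [-1.36,1.38,-0.04], [0.02,-0.02,0.0]] + [[-0.34, -0.37, -1.43], [-0.38, -0.42, -1.60], [-0.05, -0.06, -0.22]] + [[0.00, 0.0, -0.0], [0.00, 0.0, -0.00], [-0.02, -0.02, 0.01]]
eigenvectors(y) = [[-0.74, 0.69, -0.67], [0.67, 0.71, -0.65], [-0.01, 0.13, 0.36]]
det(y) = -0.20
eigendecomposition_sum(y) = [[1.53, -1.51, 0.11], [-1.39, 1.37, -0.10], [0.02, -0.02, 0.00]] + [[-0.35, -0.41, -1.41],[-0.36, -0.42, -1.45],[-0.07, -0.08, -0.26]] + [[0.01, 0.01, -0.09], [0.01, 0.01, -0.09], [-0.00, -0.00, 0.05]]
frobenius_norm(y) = 3.70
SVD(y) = [[-0.75,-0.66,-0.08],[0.67,-0.74,-0.07],[-0.01,-0.1,0.99]] @ diag([2.9073978028151686, 2.288626928287141, 0.03041051305877849]) @ [[-0.7, 0.71, -0.02],[0.22, 0.25, 0.94],[-0.67, -0.66, 0.33]]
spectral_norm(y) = 2.91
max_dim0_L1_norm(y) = 3.24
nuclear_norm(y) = 5.23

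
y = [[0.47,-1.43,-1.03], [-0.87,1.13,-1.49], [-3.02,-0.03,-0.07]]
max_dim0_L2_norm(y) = 3.18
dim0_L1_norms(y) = [4.36, 2.59, 2.59]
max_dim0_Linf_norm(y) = 3.02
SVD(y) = [[-0.19, 0.71, -0.68], [0.4, 0.69, 0.6], [0.90, -0.16, -0.41]] @ diag([3.2544425837934585, 1.7714691279766739, 1.7254856120574646]) @ [[-0.97,0.21,-0.14], [0.12,-0.13,-0.99], [0.23,0.97,-0.10]]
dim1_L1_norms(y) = [2.93, 3.49, 3.12]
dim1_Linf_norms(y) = [1.43, 1.49, 3.02]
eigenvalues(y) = [(-2.24+0j), (1.88+0.95j), (1.88-0.95j)]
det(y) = -9.95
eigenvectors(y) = [[-0.52+0.00j, (0.44+0.22j), (0.44-0.22j)], [(-0.45+0j), 0.20-0.51j, 0.20+0.51j], [(-0.73+0j), (-0.68+0j), -0.68-0.00j]]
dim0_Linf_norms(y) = [3.02, 1.43, 1.49]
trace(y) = 1.53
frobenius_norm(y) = 4.09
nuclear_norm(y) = 6.75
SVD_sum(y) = [[0.59, -0.13, 0.09], [-1.25, 0.27, -0.18], [-2.83, 0.62, -0.41]] + [[0.15, -0.16, -1.23], [0.14, -0.15, -1.21], [-0.03, 0.04, 0.28]] + [[-0.27, -1.14, 0.11],  [0.24, 1.01, -0.10],  [-0.16, -0.69, 0.07]]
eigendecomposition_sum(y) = [[-0.91+0.00j, -0.39+0.00j, -0.70+0.00j], [(-0.8+0j), (-0.34+0j), (-0.62+0j)], [(-1.28+0j), -0.55+0.00j, (-0.98+0j)]] + [[0.69+0.03j, -0.52+0.62j, -0.16-0.41j], [(-0.04-0.77j), (0.74+0.52j), (-0.44+0.22j)], [-0.87+0.40j, (0.26-1.09j), 0.46+0.40j]] + [[0.69-0.03j, (-0.52-0.62j), (-0.16+0.41j)], [-0.04+0.77j, (0.74-0.52j), (-0.44-0.22j)], [-0.87-0.40j, (0.26+1.09j), 0.46-0.40j]]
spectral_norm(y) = 3.25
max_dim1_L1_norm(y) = 3.49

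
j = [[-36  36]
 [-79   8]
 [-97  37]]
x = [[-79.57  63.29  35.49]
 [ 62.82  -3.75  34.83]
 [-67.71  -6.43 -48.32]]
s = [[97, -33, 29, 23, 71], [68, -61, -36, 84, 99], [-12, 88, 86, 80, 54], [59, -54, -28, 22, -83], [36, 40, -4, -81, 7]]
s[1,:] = [68, -61, -36, 84, 99]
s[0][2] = 29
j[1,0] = -79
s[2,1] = 88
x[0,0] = -79.57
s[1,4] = 99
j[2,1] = 37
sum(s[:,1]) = -20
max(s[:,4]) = 99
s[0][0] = 97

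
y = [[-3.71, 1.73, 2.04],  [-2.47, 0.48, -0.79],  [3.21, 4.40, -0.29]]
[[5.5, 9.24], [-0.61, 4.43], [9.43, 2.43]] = y @ [[0.22, -1.55],[2.07, 1.70],[1.34, 0.27]]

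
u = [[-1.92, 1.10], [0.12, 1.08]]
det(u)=-2.206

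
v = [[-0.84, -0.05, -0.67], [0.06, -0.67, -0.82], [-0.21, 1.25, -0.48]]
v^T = [[-0.84,0.06,-0.21],[-0.05,-0.67,1.25],[-0.67,-0.82,-0.48]]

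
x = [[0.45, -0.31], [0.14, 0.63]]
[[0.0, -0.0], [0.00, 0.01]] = x@[[0.00, -0.0], [-0.00, 0.01]]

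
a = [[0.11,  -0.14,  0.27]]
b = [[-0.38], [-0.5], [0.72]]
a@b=[[0.22]]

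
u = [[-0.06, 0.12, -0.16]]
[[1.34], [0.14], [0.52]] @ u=[[-0.08, 0.16, -0.21], [-0.01, 0.02, -0.02], [-0.03, 0.06, -0.08]]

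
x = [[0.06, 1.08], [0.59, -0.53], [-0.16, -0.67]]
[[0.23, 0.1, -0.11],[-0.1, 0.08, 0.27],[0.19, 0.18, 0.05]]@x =[[0.09, 0.27], [-0.0, -0.33], [0.11, 0.08]]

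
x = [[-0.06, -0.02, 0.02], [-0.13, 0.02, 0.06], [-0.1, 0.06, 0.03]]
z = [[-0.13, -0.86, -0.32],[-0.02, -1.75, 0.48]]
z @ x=[[0.15, -0.03, -0.06], [0.18, -0.01, -0.09]]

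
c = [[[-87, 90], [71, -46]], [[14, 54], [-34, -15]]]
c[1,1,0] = -34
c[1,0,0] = 14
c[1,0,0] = 14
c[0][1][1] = -46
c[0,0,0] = -87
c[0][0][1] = 90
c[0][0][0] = -87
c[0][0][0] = -87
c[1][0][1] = 54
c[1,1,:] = [-34, -15]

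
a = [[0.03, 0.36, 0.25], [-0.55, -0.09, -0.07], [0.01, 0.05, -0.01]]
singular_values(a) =[0.59, 0.41, 0.04]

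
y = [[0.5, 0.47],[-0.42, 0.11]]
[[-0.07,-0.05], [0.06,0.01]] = y@[[-0.14, -0.04], [-0.01, -0.07]]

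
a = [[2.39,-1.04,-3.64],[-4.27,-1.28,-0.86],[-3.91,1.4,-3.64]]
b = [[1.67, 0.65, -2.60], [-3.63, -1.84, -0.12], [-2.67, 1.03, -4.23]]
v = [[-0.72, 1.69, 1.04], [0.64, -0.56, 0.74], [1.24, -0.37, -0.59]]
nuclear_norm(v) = 4.35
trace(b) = -4.40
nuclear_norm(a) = 13.50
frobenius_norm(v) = 2.78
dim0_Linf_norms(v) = [1.24, 1.69, 1.04]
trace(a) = -2.53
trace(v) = -1.87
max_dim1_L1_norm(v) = 3.45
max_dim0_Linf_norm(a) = 4.27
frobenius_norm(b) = 7.25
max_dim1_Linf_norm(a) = 4.27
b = a + v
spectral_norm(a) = 6.66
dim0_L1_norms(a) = [10.57, 3.72, 8.14]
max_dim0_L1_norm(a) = 10.57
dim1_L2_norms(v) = [2.11, 1.13, 1.42]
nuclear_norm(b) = 11.13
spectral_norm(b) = 5.60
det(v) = 2.23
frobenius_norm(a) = 8.44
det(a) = 66.66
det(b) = 25.93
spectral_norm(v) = 2.42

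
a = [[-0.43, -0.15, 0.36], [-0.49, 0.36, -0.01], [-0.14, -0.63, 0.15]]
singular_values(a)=[0.78, 0.71, 0.18]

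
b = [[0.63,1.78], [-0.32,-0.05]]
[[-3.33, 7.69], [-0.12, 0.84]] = b @ [[0.71,-3.48], [-2.12,5.55]]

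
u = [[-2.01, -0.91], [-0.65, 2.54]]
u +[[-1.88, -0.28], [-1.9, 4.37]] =[[-3.89, -1.19], [-2.55, 6.91]]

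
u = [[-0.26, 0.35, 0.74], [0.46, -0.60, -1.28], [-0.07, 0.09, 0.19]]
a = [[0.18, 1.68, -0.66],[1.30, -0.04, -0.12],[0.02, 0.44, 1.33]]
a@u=[[0.77, -1.00, -2.14], [-0.35, 0.47, 0.99], [0.1, -0.14, -0.3]]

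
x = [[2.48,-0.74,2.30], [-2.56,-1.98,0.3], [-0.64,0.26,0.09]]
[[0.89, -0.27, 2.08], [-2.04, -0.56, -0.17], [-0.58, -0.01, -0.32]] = x @ [[0.8, 0.07, 0.40], [-0.08, 0.17, -0.38], [-0.5, -0.14, 0.35]]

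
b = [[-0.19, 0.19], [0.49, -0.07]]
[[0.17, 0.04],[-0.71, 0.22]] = b @ [[-1.54, 0.56], [-0.66, 0.79]]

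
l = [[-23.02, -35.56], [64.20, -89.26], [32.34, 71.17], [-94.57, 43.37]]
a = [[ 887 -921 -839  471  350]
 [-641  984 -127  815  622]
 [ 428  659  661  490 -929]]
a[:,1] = [-921, 984, 659]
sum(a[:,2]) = -305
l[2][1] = 71.17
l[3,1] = 43.37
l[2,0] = 32.34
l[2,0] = 32.34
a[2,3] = 490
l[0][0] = -23.02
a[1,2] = -127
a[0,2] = -839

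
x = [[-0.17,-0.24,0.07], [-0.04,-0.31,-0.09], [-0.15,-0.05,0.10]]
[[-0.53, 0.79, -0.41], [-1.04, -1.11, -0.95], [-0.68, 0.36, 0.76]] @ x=[[0.12, -0.1, -0.15], [0.36, 0.64, -0.07], [-0.01, 0.01, -0.0]]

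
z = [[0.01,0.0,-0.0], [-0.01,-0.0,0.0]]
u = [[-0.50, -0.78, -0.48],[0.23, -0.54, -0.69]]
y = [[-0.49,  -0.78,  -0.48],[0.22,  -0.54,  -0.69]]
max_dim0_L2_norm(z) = 0.01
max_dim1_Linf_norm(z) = 0.01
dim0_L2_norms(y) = [0.54, 0.95, 0.84]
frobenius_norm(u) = 1.38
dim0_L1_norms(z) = [0.02, 0.0, 0.0]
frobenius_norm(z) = 0.01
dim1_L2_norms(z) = [0.01, 0.01]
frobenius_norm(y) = 1.38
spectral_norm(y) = 1.27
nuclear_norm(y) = 1.81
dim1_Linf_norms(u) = [0.78, 0.69]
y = z + u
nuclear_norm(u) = 1.82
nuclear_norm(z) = 0.01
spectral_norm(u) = 1.27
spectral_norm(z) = 0.01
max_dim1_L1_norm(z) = 0.01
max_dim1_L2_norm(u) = 1.04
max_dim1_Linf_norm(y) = 0.78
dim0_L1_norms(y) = [0.71, 1.32, 1.17]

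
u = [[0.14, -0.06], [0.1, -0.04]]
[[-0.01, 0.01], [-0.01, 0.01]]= u @ [[-0.26,0.11],  [-0.39,0.15]]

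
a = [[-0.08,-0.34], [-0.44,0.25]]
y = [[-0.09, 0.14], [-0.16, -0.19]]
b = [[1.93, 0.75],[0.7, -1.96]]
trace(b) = -0.03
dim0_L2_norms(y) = [0.18, 0.24]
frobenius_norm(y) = 0.30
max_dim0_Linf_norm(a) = 0.44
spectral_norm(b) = 2.10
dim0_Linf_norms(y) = [0.16, 0.19]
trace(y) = -0.28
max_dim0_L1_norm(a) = 0.59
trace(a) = 0.17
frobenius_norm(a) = 0.61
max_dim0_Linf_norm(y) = 0.19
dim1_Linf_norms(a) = [0.34, 0.44]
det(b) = -4.31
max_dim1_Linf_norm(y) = 0.19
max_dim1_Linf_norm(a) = 0.44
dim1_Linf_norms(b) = [1.93, 1.96]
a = y @ b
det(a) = -0.17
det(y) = 0.04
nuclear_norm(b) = 4.15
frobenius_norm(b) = 2.94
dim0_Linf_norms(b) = [1.93, 1.96]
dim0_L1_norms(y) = [0.25, 0.33]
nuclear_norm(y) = 0.41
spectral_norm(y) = 0.26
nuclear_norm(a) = 0.85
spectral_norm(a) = 0.52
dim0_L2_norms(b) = [2.05, 2.1]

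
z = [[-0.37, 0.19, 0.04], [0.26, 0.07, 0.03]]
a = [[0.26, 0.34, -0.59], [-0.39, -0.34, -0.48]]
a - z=[[0.63, 0.15, -0.63], [-0.65, -0.41, -0.51]]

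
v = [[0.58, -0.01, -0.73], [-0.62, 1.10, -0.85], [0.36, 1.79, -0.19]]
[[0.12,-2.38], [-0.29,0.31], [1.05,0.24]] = v@ [[0.75, -1.79], [0.48, 0.69], [0.42, 1.83]]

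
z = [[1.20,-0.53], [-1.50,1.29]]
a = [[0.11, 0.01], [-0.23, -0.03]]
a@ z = [[0.12, -0.05], [-0.23, 0.08]]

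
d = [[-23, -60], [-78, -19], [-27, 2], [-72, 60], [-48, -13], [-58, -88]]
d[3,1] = 60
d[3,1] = 60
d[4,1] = -13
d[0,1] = -60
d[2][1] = 2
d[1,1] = -19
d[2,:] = [-27, 2]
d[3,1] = 60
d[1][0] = -78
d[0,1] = -60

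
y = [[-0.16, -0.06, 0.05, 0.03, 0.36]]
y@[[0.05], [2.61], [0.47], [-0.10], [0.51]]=[[0.04]]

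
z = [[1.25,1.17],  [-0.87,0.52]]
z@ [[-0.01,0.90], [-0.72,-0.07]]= [[-0.85, 1.04], [-0.37, -0.82]]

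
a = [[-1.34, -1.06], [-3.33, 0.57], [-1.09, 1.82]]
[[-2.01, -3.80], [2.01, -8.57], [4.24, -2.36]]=a@ [[-0.23, 2.62],[2.19, 0.27]]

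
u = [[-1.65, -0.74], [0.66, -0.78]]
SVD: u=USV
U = [[-0.98,0.21], [0.21,0.98]]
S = [1.84, 0.97]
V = [[0.95, 0.3], [0.30, -0.95]]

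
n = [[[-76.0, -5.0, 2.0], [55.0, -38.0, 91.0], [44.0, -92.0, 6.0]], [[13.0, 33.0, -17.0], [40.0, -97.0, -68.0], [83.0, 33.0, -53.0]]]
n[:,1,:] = [[55.0, -38.0, 91.0], [40.0, -97.0, -68.0]]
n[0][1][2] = 91.0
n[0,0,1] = -5.0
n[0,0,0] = -76.0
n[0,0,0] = -76.0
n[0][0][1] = -5.0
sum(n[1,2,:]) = 63.0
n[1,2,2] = -53.0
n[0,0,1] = -5.0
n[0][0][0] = -76.0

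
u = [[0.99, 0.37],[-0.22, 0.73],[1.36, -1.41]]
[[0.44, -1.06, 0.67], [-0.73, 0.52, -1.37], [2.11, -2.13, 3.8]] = u@[[0.74, -1.2, 1.24],  [-0.78, 0.35, -1.5]]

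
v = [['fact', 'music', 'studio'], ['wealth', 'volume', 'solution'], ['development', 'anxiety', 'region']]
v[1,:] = ['wealth', 'volume', 'solution']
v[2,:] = ['development', 'anxiety', 'region']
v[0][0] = 'fact'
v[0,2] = 'studio'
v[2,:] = ['development', 'anxiety', 'region']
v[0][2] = 'studio'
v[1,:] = ['wealth', 'volume', 'solution']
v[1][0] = 'wealth'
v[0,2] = 'studio'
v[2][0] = 'development'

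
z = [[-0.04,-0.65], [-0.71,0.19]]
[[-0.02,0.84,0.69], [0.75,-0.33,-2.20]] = z @ [[-1.03,  0.11,  2.77],  [0.10,  -1.3,  -1.23]]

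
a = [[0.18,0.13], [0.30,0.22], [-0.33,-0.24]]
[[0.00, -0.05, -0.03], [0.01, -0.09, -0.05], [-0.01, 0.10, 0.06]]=a @ [[0.10,-0.16,-0.16], [-0.11,-0.18,-0.03]]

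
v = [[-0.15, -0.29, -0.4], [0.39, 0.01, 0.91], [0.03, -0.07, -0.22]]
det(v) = -0.031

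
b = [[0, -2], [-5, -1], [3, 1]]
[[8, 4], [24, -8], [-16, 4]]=b @ [[-4, 2], [-4, -2]]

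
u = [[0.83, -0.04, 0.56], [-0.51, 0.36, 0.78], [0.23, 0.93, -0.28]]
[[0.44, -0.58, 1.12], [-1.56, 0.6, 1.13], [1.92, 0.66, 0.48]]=u @ [[1.61, -0.63, 0.46],[1.21, 0.85, 0.81],[-1.51, -0.04, 1.37]]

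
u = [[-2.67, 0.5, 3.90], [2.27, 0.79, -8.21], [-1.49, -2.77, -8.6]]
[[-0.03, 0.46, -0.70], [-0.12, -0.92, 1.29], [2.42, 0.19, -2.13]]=u @ [[-0.21, -0.12, 0.37],[-0.48, -0.19, 0.57],[-0.09, 0.06, 0.0]]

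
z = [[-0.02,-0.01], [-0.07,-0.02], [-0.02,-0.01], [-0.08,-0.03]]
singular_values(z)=[0.12, 0.01]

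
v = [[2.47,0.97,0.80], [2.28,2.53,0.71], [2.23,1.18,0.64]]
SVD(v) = [[-0.53, 0.62, -0.58], [-0.67, -0.72, -0.15], [-0.51, 0.31, 0.8]] @ diag([5.0452822220800355, 1.0496589088854678, 0.05868112610126159]) @ [[-0.79, -0.56, -0.24],[0.53, -0.83, 0.17],[0.30, -0.0, -0.95]]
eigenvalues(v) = [4.63, 1.07, -0.06]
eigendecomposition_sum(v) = [[2.09, 1.34, 0.66], [2.96, 1.89, 0.93], [2.05, 1.31, 0.64]] + [[0.39, -0.36, 0.13], [-0.68, 0.64, -0.22], [0.15, -0.14, 0.05]] + [[-0.01, -0.00, 0.02], [0.00, 0.0, -0.00], [0.04, 0.01, -0.05]]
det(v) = -0.31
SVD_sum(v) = [[2.13, 1.51, 0.66],[2.69, 1.9, 0.83],[2.04, 1.45, 0.63]] + [[0.35, -0.54, 0.11], [-0.41, 0.63, -0.13], [0.17, -0.27, 0.05]] + [[-0.01, 0.00, 0.03], [-0.0, 0.0, 0.01], [0.01, -0.00, -0.04]]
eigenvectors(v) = [[-0.5, -0.49, -0.3], [-0.71, 0.85, 0.01], [-0.49, -0.18, 0.95]]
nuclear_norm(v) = 6.15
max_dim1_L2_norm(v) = 3.48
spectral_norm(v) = 5.05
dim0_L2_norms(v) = [4.03, 2.96, 1.25]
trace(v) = 5.64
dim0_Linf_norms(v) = [2.47, 2.53, 0.8]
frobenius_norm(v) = 5.15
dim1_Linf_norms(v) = [2.47, 2.53, 2.23]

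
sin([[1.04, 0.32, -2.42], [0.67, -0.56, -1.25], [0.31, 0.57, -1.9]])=[[0.99, 0.04, -1.95], [0.63, -0.69, -0.88], [0.32, 0.26, -1.47]]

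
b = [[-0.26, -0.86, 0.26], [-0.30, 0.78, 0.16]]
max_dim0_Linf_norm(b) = 0.86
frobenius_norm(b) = 1.26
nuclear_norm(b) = 1.66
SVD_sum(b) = [[0.0, -0.87, 0.07],[-0.00, 0.76, -0.06]] + [[-0.26,0.01,0.19], [-0.30,0.02,0.22]]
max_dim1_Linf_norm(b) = 0.86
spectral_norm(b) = 1.16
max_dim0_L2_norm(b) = 1.16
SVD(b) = [[-0.75, 0.66], [0.66, 0.75]] @ diag([1.1643595551018584, 0.4930180792252985]) @ [[-0.00, 1.0, -0.08], [-0.81, 0.05, 0.59]]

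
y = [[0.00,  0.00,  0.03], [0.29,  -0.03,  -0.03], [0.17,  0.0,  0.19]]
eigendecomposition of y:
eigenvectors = [[0.00, -0.02, -0.14], [1.0, -1.00, -0.04], [0.0, 0.02, -0.99]]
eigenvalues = [-0.03, -0.02, 0.21]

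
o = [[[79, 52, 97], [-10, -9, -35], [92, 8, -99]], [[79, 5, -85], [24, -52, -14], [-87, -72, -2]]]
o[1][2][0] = -87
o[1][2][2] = -2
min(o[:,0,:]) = -85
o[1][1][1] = -52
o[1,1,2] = -14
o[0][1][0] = -10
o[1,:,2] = [-85, -14, -2]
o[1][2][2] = -2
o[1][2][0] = -87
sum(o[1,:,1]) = -119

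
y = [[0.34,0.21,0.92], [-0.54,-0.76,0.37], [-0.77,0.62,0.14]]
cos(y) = [[1.36, -0.25, -0.30], [0.05, 0.69, 0.36], [0.39, 0.25, 1.24]]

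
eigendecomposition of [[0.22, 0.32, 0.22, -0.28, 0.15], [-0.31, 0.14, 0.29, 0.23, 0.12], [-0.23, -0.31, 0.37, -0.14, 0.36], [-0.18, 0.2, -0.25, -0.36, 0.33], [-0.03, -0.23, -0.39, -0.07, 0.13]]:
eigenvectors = [[-0.12-0.35j,(-0.12+0.35j),-0.39+0.00j,0.43+0.00j,(-0.39+0j)], [0.37-0.33j,0.37+0.33j,0.46+0.00j,(0.14+0j),0.21+0.00j], [(0.56+0j),0.56-0.00j,(-0.54+0j),(-0.22+0j),-0.12+0.00j], [0.12+0.15j,(0.12-0.15j),0.51+0.00j,(0.48+0j),-0.88+0.00j], [0.05+0.51j,0.05-0.51j,0.29+0.00j,(0.72+0j),-0.12+0.00j]]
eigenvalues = [(0.22+0.62j), (0.22-0.62j), (0.4+0j), (0.14+0j), (-0.48+0j)]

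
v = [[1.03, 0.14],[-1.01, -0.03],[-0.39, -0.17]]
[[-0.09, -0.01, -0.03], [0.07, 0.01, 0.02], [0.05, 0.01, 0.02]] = v@ [[-0.06, -0.01, -0.02],[-0.18, -0.02, -0.07]]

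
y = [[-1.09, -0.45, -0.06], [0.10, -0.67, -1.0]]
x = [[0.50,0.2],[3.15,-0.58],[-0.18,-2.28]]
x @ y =[[-0.52, -0.36, -0.23], [-3.49, -1.03, 0.39], [-0.03, 1.61, 2.29]]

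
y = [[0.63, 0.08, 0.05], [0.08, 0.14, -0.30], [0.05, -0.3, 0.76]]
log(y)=[[-0.55, 0.65, 0.29], [0.65, -4.51, -1.78], [0.29, -1.78, -0.85]]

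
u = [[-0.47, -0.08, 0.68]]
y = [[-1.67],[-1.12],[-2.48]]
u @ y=[[-0.81]]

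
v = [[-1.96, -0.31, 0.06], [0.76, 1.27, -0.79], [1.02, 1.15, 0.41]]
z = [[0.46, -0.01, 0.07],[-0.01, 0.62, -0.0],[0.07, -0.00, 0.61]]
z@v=[[-0.84, -0.07, 0.06],[0.49, 0.79, -0.49],[0.48, 0.68, 0.25]]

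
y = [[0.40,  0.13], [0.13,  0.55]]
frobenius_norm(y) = 0.70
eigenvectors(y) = [[-0.87, -0.50], [0.50, -0.87]]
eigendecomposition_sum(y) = [[0.24,-0.14],[-0.14,0.08]] + [[0.16, 0.27],[0.27, 0.47]]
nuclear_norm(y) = 0.95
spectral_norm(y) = 0.63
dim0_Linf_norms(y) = [0.4, 0.55]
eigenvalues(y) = [0.32, 0.63]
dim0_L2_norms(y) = [0.42, 0.57]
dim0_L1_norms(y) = [0.53, 0.68]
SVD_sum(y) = [[0.16, 0.27], [0.27, 0.47]] + [[0.24,  -0.14], [-0.14,  0.08]]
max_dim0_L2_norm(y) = 0.57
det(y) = 0.20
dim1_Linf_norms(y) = [0.4, 0.55]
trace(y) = 0.95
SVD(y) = [[0.50, 0.87], [0.87, -0.5]] @ diag([0.6250833101980363, 0.32491668980196375]) @ [[0.50,0.87], [0.87,-0.50]]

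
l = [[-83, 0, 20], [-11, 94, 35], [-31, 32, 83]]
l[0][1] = 0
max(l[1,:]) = 94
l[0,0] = -83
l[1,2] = 35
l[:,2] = [20, 35, 83]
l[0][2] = 20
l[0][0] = -83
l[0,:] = [-83, 0, 20]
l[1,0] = -11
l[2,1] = 32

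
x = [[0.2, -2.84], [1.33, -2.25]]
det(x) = 3.33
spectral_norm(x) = 3.76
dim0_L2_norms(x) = [1.34, 3.62]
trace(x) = -2.05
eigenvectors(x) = [[(0.83+0j), (0.83-0j)], [0.36-0.44j, 0.36+0.44j]]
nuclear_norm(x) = 4.65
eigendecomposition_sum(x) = [[0.10+1.17j, (-1.42-0.96j)], [(0.67+0.45j), (-1.12+0.34j)]] + [[(0.1-1.17j), (-1.42+0.96j)], [(0.67-0.45j), (-1.12-0.34j)]]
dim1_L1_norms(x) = [3.04, 3.58]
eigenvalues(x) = [(-1.02+1.51j), (-1.02-1.51j)]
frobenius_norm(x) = 3.86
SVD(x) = [[-0.74, -0.67], [-0.67, 0.74]] @ diag([3.7623026852035557, 0.8843520254458171]) @ [[-0.28, 0.96], [0.96, 0.28]]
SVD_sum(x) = [[0.77, -2.68], [0.70, -2.43]] + [[-0.57, -0.16], [0.63, 0.18]]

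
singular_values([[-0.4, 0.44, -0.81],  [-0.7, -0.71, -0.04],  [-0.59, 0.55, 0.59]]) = [1.0, 1.0, 1.0]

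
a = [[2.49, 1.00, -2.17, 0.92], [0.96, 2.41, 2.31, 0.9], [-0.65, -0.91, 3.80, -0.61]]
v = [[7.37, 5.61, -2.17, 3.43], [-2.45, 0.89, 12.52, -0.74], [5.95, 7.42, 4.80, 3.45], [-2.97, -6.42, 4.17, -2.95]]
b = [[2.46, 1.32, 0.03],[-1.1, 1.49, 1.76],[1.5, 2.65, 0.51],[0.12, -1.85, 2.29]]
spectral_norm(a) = 5.19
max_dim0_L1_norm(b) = 7.31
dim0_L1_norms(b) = [5.18, 7.31, 4.59]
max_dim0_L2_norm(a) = 4.95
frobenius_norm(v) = 21.63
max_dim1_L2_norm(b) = 3.09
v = b @ a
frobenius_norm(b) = 5.70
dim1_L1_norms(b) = [3.81, 4.35, 4.66, 4.26]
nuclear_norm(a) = 10.05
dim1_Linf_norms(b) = [2.46, 1.76, 2.65, 2.29]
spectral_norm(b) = 4.23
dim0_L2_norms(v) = [10.22, 11.34, 14.21, 5.74]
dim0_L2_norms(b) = [3.09, 3.8, 2.93]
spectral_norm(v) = 16.07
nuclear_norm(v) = 33.29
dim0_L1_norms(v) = [18.74, 20.34, 23.66, 10.57]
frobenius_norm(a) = 6.46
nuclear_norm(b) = 9.62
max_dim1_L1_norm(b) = 4.66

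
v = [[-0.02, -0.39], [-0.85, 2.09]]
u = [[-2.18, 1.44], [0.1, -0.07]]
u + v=[[-2.20, 1.05], [-0.75, 2.02]]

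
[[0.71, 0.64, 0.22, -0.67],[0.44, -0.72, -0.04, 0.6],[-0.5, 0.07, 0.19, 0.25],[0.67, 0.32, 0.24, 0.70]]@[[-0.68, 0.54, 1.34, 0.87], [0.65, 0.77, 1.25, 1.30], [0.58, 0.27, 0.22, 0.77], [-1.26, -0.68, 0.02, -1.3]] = [[0.9, 1.39, 1.79, 2.49],  [-1.55, -0.74, -0.31, -1.36],  [0.18, -0.33, -0.54, -0.52],  [-0.99, 0.20, 1.36, 0.27]]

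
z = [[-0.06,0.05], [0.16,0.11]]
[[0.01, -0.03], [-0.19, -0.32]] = z @ [[-0.70,-0.87], [-0.72,-1.68]]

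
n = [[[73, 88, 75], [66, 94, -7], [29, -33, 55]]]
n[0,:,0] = [73, 66, 29]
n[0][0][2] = 75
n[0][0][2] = 75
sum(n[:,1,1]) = 94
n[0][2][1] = -33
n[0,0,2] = 75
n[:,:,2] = [[75, -7, 55]]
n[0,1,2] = -7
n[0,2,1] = -33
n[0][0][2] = 75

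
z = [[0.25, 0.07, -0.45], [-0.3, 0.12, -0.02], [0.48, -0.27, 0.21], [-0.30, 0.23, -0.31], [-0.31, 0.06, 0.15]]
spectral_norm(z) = 0.84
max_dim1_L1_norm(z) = 0.96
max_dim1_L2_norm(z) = 0.59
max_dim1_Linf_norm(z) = 0.48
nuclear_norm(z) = 1.46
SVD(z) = [[-0.05, 0.84, -0.24], [0.37, -0.14, -0.46], [-0.70, -0.06, -0.65], [0.53, 0.32, -0.3], [0.29, -0.41, -0.47]] @ diag([0.8402187378161448, 0.6142320674711523, 0.007172162348858383]) @ [[-0.85, 0.44, -0.30], [0.41, 0.18, -0.90], [0.34, 0.88, 0.33]]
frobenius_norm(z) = 1.04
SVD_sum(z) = [[0.04, -0.02, 0.01], [-0.26, 0.14, -0.09], [0.5, -0.26, 0.18], [-0.38, 0.20, -0.13], [-0.21, 0.11, -0.07]] + [[0.21, 0.09, -0.46], [-0.03, -0.01, 0.07], [-0.02, -0.01, 0.04], [0.08, 0.03, -0.18], [-0.1, -0.04, 0.22]] + [[-0.0, -0.00, -0.00],[-0.00, -0.00, -0.00],[-0.00, -0.00, -0.0],[-0.00, -0.0, -0.00],[-0.0, -0.0, -0.0]]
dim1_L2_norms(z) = [0.52, 0.32, 0.59, 0.49, 0.35]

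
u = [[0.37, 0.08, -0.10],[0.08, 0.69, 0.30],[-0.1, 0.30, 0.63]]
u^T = [[0.37, 0.08, -0.1],[0.08, 0.69, 0.3],[-0.1, 0.3, 0.63]]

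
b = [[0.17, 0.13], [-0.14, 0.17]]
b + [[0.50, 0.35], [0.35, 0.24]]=[[0.67, 0.48], [0.21, 0.41]]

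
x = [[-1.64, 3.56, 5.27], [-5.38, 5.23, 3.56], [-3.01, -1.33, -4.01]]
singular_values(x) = [10.37, 5.58, 0.56]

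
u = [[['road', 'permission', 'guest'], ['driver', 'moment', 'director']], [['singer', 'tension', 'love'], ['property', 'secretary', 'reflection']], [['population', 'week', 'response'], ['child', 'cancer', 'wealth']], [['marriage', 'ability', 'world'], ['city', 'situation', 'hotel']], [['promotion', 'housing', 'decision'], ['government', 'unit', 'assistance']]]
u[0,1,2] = 'director'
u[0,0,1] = 'permission'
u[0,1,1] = 'moment'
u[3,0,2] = 'world'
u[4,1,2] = 'assistance'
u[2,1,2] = 'wealth'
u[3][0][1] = 'ability'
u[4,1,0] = 'government'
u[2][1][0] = 'child'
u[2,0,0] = 'population'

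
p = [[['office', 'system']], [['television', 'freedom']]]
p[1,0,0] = 'television'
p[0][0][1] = 'system'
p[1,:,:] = [['television', 'freedom']]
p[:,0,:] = [['office', 'system'], ['television', 'freedom']]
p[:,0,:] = [['office', 'system'], ['television', 'freedom']]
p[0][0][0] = 'office'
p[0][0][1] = 'system'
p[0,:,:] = [['office', 'system']]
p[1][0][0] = 'television'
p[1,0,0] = 'television'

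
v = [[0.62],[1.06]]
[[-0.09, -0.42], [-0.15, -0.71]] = v @ [[-0.14,-0.67]]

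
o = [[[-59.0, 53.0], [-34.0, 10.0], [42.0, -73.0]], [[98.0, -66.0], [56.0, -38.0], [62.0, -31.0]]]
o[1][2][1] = -31.0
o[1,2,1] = -31.0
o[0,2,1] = -73.0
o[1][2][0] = 62.0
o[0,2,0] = 42.0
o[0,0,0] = -59.0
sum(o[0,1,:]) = -24.0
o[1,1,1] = -38.0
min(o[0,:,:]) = -73.0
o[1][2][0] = 62.0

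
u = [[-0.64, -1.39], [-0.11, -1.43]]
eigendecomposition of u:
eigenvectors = [[0.99, 0.83], [-0.11, 0.56]]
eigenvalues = [-0.48, -1.59]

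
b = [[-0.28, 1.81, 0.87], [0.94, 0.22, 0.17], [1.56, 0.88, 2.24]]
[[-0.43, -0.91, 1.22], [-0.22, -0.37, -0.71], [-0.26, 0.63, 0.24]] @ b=[[1.17, 0.1, 2.2], [-1.39, -1.1, -1.84], [1.04, -0.12, 0.42]]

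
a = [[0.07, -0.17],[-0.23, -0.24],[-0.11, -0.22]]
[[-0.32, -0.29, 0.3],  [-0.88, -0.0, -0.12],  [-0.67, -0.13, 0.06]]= a@ [[1.32,-1.23,1.66],[2.40,1.19,-1.08]]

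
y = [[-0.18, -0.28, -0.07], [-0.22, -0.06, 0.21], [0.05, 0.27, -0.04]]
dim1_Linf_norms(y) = [0.28, 0.22, 0.27]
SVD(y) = [[-0.7, 0.37, 0.61], [-0.44, -0.9, 0.03], [0.56, -0.25, 0.79]] @ diag([0.45539891278964967, 0.26302653554749117, 0.11058422956230933]) @ [[0.55, 0.82, -0.15], [0.45, -0.44, -0.78], [-0.70, 0.36, -0.61]]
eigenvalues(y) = [-0.43, -0.12, 0.26]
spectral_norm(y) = 0.46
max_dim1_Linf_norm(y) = 0.28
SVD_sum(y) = [[-0.18,-0.26,0.05], [-0.11,-0.17,0.03], [0.14,0.21,-0.04]] + [[0.04, -0.04, -0.07],[-0.11, 0.1, 0.18],[-0.03, 0.03, 0.05]] + [[-0.05,0.02,-0.04], [-0.0,0.00,-0.0], [-0.06,0.03,-0.05]]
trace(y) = -0.28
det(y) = 0.01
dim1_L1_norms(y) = [0.53, 0.49, 0.36]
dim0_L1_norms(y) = [0.45, 0.61, 0.32]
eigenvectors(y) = [[0.57, 0.61, -0.51], [0.64, -0.32, 0.68], [-0.52, 0.73, 0.52]]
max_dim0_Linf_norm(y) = 0.28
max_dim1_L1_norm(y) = 0.53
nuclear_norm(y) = 0.83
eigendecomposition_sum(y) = [[-0.17, -0.18, 0.07], [-0.19, -0.2, 0.07], [0.15, 0.16, -0.06]] + [[-0.05, 0.00, -0.05], [0.03, -0.00, 0.03], [-0.06, 0.00, -0.06]] + [[0.04, -0.1, -0.08], [-0.06, 0.14, 0.11], [-0.04, 0.11, 0.08]]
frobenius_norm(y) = 0.54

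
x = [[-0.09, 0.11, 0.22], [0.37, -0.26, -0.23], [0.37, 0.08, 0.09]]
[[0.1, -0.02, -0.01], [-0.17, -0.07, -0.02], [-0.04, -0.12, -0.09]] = x @ [[-0.20, -0.28, -0.21], [0.1, 0.09, -0.2], [0.31, -0.25, -0.01]]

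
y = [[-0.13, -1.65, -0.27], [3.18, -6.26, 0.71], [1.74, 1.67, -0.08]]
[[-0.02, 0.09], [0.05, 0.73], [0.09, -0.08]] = y@[[0.04, 0.04], [0.01, -0.08], [-0.02, 0.14]]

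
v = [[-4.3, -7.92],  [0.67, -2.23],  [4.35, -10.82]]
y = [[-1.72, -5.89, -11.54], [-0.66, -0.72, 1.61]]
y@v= [[-46.75, 151.62], [9.36, -10.59]]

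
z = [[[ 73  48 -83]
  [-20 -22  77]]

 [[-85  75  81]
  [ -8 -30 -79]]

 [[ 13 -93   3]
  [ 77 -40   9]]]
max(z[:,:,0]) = 77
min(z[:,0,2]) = -83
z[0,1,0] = -20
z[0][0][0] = 73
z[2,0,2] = 3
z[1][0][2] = 81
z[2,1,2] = 9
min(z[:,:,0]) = -85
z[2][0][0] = 13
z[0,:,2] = [-83, 77]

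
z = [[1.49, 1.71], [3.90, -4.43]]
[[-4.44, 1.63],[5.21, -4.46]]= z @ [[-0.81, -0.03], [-1.89, 0.98]]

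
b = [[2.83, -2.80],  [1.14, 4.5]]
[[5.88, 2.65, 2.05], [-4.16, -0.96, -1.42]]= b @ [[0.93, 0.58, 0.33], [-1.16, -0.36, -0.40]]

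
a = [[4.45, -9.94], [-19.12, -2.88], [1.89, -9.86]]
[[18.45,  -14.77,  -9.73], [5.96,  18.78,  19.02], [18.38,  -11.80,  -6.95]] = a @[[-0.03,-1.13,-1.07],[-1.87,0.98,0.5]]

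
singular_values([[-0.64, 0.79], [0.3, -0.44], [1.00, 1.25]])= [1.64, 1.09]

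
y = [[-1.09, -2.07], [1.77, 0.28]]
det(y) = 3.359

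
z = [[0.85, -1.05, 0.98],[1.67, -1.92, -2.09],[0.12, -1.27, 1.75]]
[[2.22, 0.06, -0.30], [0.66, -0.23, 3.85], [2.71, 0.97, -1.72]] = z @ [[0.52, -0.95, 0.8], [-0.86, -0.77, -0.1], [0.89, 0.06, -1.11]]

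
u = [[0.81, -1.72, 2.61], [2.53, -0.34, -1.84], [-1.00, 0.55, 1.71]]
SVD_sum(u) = [[-0.97, -0.23, 1.88], [1.25, 0.29, -2.42], [-0.87, -0.20, 1.69]] + [[1.81, -1.43, 0.76], [1.13, -0.89, 0.47], [-0.40, 0.31, -0.17]] + [[-0.04, -0.06, -0.03], [0.16, 0.26, 0.11], [0.27, 0.44, 0.19]]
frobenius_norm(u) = 4.96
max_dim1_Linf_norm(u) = 2.61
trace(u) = 2.18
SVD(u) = [[0.54,0.84,-0.12],  [-0.69,0.52,0.5],  [0.48,-0.18,0.86]] @ diag([3.957478346249789, 2.9128962811277233, 0.6392967967668192]) @ [[-0.45, -0.11, 0.88], [0.75, -0.59, 0.31], [0.49, 0.8, 0.35]]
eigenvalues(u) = [(0.59+2.64j), (0.59-2.64j), (1.01+0j)]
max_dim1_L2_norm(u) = 3.23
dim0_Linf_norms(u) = [2.53, 1.72, 2.61]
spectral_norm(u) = 3.96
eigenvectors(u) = [[-0.69+0.00j, (-0.69-0j), (0.65+0j)], [-0.05+0.67j, -0.05-0.67j, (0.61+0j)], [0.03-0.26j, (0.03+0.26j), 0.45+0.00j]]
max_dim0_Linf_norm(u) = 2.61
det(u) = 7.37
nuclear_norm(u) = 7.51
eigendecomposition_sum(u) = [[0.40+1.28j,-1.05-0.28j,0.83-1.48j], [1.26-0.29j,-0.34+0.98j,(-1.36-0.91j)], [(-0.5+0.1j),(0.15-0.39j),0.53+0.37j]] + [[0.40-1.28j, (-1.05+0.28j), 0.83+1.48j], [1.26+0.29j, (-0.34-0.98j), -1.36+0.91j], [-0.50-0.10j, (0.15+0.39j), 0.53-0.37j]] + [[(0.01+0j),0.37-0.00j,0.94-0.00j],  [(0.01+0j),0.35-0.00j,0.88-0.00j],  [(0.01+0j),(0.26-0j),0.65-0.00j]]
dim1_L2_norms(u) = [3.23, 3.15, 2.06]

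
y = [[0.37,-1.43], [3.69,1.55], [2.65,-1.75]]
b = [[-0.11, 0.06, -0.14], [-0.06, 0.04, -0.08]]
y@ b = [[0.05, -0.04, 0.06], [-0.5, 0.28, -0.64], [-0.19, 0.09, -0.23]]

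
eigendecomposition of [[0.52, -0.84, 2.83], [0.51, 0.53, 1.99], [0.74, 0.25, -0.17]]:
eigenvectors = [[(-0.14-0.29j),(-0.14+0.29j),-0.82+0.00j], [(-0.9+0j),(-0.9-0j),-0.29+0.00j], [-0.27-0.09j,(-0.27+0.09j),0.50+0.00j]]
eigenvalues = [(1.2+0.36j), (1.2-0.36j), (-1.51+0j)]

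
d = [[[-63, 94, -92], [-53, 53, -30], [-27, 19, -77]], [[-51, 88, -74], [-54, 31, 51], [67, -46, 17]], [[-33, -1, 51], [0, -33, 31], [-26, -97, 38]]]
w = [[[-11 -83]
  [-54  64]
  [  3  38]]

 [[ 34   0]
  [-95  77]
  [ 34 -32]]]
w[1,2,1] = -32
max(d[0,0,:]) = 94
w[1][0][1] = 0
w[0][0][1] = -83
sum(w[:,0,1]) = -83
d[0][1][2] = -30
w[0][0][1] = -83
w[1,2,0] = 34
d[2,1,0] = 0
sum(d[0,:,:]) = -176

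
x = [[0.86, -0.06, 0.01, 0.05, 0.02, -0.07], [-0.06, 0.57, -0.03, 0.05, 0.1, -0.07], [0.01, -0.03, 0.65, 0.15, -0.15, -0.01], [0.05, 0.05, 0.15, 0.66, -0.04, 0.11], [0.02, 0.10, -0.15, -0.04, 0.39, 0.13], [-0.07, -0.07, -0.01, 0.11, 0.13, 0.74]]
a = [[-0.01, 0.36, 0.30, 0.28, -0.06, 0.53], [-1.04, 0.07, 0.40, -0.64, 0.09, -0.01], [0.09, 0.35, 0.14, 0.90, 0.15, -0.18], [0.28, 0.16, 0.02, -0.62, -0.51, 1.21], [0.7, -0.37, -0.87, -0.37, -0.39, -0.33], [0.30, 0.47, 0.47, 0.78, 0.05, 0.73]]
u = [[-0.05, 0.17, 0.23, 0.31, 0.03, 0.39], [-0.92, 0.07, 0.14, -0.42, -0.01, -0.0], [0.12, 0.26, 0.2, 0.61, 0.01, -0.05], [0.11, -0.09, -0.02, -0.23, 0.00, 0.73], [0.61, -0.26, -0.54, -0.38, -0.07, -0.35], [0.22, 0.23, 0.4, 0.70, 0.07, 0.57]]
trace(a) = -0.08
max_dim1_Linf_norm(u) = 0.92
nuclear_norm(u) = 3.73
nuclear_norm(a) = 5.41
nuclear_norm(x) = 3.87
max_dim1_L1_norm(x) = 1.13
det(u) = -0.00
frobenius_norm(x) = 1.68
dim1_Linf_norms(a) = [0.53, 1.04, 0.9, 1.21, 0.87, 0.78]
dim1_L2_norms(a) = [0.76, 1.29, 1.01, 1.49, 1.33, 1.29]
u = a @ x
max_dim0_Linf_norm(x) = 0.86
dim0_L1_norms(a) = [2.42, 1.78, 2.2, 3.59, 1.25, 2.99]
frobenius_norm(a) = 2.99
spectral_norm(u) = 1.51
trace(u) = 0.49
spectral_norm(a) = 1.89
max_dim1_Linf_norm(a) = 1.21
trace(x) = 3.87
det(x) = 0.04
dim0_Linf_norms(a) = [1.04, 0.47, 0.87, 0.9, 0.51, 1.21]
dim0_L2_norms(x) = [0.87, 0.59, 0.68, 0.69, 0.45, 0.77]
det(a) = -0.00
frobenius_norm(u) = 2.14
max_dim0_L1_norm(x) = 1.13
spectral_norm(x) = 0.91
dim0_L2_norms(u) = [1.14, 0.48, 0.75, 1.15, 0.1, 1.07]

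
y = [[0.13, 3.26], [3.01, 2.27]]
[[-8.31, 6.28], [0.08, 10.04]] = y @[[2.01, 1.94],[-2.63, 1.85]]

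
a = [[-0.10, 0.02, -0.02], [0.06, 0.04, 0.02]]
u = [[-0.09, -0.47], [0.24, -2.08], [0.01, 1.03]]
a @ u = [[0.01, -0.02], [0.0, -0.09]]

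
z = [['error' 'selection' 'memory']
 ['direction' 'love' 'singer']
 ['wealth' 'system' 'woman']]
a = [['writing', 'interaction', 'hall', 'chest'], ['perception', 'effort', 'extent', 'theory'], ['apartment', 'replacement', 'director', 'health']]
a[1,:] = ['perception', 'effort', 'extent', 'theory']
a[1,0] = 'perception'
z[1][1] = 'love'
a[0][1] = 'interaction'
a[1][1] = 'effort'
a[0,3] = 'chest'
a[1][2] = 'extent'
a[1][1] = 'effort'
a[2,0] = 'apartment'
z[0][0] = 'error'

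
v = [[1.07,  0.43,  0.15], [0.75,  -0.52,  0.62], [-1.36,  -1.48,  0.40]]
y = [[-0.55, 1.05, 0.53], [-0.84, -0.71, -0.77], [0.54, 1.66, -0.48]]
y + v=[[0.52, 1.48, 0.68], [-0.09, -1.23, -0.15], [-0.82, 0.18, -0.08]]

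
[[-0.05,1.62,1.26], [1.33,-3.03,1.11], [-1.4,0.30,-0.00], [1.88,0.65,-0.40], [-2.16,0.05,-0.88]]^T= [[-0.05, 1.33, -1.4, 1.88, -2.16], [1.62, -3.03, 0.30, 0.65, 0.05], [1.26, 1.11, -0.00, -0.40, -0.88]]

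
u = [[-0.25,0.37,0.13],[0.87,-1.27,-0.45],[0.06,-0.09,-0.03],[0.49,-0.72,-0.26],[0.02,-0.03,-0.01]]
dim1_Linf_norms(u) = [0.37, 1.27, 0.09, 0.72, 0.03]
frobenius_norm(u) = 1.90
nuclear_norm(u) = 1.91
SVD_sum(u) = [[-0.25, 0.37, 0.13], [0.87, -1.27, -0.45], [0.06, -0.09, -0.03], [0.49, -0.72, -0.26], [0.02, -0.03, -0.01]] + [[-0.00, 0.0, -0.00],[0.00, -0.00, 0.00],[0.00, -0.00, 0.0],[-0.00, 0.00, -0.00],[0.00, -0.00, 0.00]] + [[0.00, 0.0, -0.00], [0.0, 0.00, -0.0], [-0.00, -0.00, 0.0], [-0.00, -0.00, 0.0], [-0.0, -0.0, 0.00]]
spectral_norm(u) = 1.90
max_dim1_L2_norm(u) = 1.6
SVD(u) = [[-0.24,-0.03,0.78],[0.84,0.46,0.28],[0.06,0.22,-0.53],[0.48,-0.86,-0.02],[0.02,0.07,-0.18]] @ diag([1.904904731390884, 0.005193198009760675, 0.0033158737996325364]) @ [[0.54, -0.79, -0.28], [0.45, -0.01, 0.89], [0.71, 0.61, -0.35]]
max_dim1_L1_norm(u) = 2.59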